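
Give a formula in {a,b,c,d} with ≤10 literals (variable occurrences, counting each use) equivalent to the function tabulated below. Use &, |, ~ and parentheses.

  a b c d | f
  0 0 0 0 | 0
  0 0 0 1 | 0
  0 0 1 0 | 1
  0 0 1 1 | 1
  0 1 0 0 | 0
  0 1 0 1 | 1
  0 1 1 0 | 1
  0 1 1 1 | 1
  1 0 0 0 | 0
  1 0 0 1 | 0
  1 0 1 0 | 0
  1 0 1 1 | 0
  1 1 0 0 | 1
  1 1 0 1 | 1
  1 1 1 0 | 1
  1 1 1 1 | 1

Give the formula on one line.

  (d | c) = 0111011101110111
  (b & (d | c)) = 0000011100000111
  ~a = 1111111100000000
  ~b = 1111000011110000
  (~b & c) = 0011000000110000
  (~a & (~b & c)) = 0011000000000000
  ((b & (d | c)) | (~a & (~b & c))) = 0011011100000111
  (a & b) = 0000000000001111
  (((b & (d | c)) | (~a & (~b & c))) | (a & b)) = 0011011100001111

(((b & (d | c)) | (~a & (~b & c))) | (a & b))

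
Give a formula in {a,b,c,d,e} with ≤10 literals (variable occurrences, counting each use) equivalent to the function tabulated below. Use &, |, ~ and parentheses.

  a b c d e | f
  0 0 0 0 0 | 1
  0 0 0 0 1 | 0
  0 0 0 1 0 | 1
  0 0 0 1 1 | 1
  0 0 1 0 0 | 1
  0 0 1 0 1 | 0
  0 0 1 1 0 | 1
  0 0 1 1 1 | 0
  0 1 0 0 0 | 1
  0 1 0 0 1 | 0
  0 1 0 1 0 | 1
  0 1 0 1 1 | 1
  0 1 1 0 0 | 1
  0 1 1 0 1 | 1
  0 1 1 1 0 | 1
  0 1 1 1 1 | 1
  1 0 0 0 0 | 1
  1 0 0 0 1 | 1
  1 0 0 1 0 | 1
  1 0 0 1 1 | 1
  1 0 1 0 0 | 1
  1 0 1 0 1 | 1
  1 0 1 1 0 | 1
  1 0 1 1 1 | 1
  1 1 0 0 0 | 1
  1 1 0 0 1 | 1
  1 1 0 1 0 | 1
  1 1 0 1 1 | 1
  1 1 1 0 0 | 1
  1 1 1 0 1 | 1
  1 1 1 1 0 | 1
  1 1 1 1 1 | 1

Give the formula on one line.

((~c & d) | ((((b & c) | ~e) | a) & ((e | ~d) | c)))

  ~c = 11110000111100001111000011110000
  (~c & d) = 00110000001100000011000000110000
  (b & c) = 00000000000011110000000000001111
  ~e = 10101010101010101010101010101010
  ((b & c) | ~e) = 10101010101011111010101010101111
  (((b & c) | ~e) | a) = 10101010101011111111111111111111
  ~d = 11001100110011001100110011001100
  (e | ~d) = 11011101110111011101110111011101
  ((e | ~d) | c) = 11011111110111111101111111011111
  ((((b & c) | ~e) | a) & ((e | ~d) | c)) = 10001010100011111101111111011111
  ((~c & d) | ((((b & c) | ~e) | a) & ((e | ~d) | c))) = 10111010101111111111111111111111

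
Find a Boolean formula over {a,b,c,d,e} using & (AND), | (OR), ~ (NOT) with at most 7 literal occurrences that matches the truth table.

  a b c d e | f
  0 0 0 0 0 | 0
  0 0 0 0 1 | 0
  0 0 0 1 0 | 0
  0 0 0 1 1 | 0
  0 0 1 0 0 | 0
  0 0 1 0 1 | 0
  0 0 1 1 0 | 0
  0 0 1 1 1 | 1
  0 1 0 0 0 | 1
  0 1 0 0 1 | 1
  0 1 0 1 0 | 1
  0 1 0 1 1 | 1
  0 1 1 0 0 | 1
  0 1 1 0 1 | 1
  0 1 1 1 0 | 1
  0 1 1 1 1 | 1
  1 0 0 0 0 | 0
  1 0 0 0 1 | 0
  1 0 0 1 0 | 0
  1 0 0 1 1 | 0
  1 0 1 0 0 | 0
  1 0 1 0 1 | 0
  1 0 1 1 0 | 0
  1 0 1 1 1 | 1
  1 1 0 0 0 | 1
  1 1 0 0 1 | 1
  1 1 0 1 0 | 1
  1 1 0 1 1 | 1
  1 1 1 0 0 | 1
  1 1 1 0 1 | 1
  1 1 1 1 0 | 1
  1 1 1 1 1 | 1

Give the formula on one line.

(b | ((~e | d) & (c & e)))

  ~e = 10101010101010101010101010101010
  (~e | d) = 10111011101110111011101110111011
  (c & e) = 00000101000001010000010100000101
  ((~e | d) & (c & e)) = 00000001000000010000000100000001
  (b | ((~e | d) & (c & e))) = 00000001111111110000000111111111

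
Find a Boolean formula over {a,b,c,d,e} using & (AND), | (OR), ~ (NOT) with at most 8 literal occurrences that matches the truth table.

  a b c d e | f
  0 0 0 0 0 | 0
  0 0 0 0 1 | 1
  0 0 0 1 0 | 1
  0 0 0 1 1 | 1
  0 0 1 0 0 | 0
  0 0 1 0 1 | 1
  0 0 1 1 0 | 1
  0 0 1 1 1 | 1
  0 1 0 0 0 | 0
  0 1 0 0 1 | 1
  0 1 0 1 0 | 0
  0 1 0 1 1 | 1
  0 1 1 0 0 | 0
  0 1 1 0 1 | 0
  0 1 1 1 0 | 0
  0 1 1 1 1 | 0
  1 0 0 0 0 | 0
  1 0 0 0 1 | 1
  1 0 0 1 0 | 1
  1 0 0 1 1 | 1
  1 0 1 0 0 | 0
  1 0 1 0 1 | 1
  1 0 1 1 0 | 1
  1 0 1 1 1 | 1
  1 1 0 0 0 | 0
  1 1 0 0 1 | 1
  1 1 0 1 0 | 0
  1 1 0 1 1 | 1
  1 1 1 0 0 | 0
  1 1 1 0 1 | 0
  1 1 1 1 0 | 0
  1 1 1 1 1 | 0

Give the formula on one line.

  ~b = 11111111000000001111111100000000
  (~b & d) = 00110011000000000011001100000000
  ((~b & d) | e) = 01110111010101010111011101010101
  ~c = 11110000111100001111000011110000
  (~c | ~b) = 11111111111100001111111111110000
  ~e = 10101010101010101010101010101010
  ((~c | ~b) | ~e) = 11111111111110101111111111111010
  (((~b & d) | e) & ((~c | ~b) | ~e)) = 01110111010100000111011101010000

(((~b & d) | e) & ((~c | ~b) | ~e))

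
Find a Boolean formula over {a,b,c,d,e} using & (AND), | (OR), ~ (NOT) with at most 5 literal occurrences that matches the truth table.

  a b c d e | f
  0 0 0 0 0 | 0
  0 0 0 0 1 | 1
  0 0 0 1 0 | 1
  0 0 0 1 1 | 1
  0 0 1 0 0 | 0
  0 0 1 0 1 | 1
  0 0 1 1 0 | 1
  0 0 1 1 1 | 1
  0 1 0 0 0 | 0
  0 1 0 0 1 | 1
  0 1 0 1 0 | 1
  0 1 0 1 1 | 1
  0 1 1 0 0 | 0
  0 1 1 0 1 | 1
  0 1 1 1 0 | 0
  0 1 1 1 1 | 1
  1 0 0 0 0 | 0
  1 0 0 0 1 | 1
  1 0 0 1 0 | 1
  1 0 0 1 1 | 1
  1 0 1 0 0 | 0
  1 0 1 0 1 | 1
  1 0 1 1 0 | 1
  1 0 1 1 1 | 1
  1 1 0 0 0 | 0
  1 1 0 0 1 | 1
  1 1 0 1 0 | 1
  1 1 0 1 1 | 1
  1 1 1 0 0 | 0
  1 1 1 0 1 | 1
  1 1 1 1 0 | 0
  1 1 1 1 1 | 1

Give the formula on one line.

(((~c & d) | (d & ~b)) | e)

  ~c = 11110000111100001111000011110000
  (~c & d) = 00110000001100000011000000110000
  ~b = 11111111000000001111111100000000
  (d & ~b) = 00110011000000000011001100000000
  ((~c & d) | (d & ~b)) = 00110011001100000011001100110000
  (((~c & d) | (d & ~b)) | e) = 01110111011101010111011101110101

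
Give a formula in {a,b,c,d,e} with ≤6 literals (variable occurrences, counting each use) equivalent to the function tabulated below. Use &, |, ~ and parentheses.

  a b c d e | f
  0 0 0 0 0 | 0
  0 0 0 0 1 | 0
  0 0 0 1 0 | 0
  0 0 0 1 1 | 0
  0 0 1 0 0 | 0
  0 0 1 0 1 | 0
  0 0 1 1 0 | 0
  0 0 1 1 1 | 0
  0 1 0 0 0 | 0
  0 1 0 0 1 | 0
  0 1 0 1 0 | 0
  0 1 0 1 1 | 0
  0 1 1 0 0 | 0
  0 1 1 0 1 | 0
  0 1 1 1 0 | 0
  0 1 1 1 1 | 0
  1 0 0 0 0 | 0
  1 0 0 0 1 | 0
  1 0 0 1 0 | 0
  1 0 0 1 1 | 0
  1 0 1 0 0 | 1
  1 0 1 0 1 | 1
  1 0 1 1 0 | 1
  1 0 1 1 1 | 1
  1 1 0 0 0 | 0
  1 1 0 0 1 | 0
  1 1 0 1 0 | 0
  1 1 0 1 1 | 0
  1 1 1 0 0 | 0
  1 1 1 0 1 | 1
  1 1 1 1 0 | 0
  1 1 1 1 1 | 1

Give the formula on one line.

  ~b = 11111111000000001111111100000000
  (~b | e) = 11111111010101011111111101010101
  ~c = 11110000111100001111000011110000
  ((~b | e) | ~c) = 11111111111101011111111111110101
  (((~b | e) | ~c) & c) = 00001111000001010000111100000101
  (a & (((~b | e) | ~c) & c)) = 00000000000000000000111100000101

(a & (((~b | e) | ~c) & c))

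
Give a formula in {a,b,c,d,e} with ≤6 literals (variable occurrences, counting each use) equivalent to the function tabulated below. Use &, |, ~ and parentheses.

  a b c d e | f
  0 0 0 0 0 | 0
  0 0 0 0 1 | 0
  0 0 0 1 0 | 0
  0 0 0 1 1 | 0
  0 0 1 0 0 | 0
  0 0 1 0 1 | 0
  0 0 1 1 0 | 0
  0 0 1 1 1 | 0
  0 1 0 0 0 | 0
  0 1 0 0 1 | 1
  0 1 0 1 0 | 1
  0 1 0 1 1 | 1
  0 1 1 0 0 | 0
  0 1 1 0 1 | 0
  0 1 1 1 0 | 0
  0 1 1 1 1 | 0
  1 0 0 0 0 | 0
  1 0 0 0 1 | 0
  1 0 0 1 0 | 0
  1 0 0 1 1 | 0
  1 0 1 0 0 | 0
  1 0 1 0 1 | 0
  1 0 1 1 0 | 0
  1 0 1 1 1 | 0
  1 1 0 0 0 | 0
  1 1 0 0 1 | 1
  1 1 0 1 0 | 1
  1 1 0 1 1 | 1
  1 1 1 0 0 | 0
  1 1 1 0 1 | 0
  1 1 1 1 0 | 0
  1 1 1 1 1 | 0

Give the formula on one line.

  ~c = 11110000111100001111000011110000
  (~c & b) = 00000000111100000000000011110000
  ~d = 11001100110011001100110011001100
  (c & ~d) = 00001100000011000000110000001100
  (e | d) = 01110111011101110111011101110111
  ((c & ~d) | (e | d)) = 01111111011111110111111101111111
  ((~c & b) & ((c & ~d) | (e | d))) = 00000000011100000000000001110000

((~c & b) & ((c & ~d) | (e | d)))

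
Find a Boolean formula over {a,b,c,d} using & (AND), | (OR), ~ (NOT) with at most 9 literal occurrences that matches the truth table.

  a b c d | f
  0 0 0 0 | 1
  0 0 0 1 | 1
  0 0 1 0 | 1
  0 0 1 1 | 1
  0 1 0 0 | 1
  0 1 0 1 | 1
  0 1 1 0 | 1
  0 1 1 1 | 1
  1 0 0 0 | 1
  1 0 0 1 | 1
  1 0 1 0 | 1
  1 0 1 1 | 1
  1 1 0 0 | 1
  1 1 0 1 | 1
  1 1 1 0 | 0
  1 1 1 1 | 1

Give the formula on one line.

((~d & ~a) | (((~b & (c & a)) | (d & c)) | ~c))

  ~d = 1010101010101010
  ~a = 1111111100000000
  (~d & ~a) = 1010101000000000
  ~b = 1111000011110000
  (c & a) = 0000000000110011
  (~b & (c & a)) = 0000000000110000
  (d & c) = 0001000100010001
  ((~b & (c & a)) | (d & c)) = 0001000100110001
  ~c = 1100110011001100
  (((~b & (c & a)) | (d & c)) | ~c) = 1101110111111101
  ((~d & ~a) | (((~b & (c & a)) | (d & c)) | ~c)) = 1111111111111101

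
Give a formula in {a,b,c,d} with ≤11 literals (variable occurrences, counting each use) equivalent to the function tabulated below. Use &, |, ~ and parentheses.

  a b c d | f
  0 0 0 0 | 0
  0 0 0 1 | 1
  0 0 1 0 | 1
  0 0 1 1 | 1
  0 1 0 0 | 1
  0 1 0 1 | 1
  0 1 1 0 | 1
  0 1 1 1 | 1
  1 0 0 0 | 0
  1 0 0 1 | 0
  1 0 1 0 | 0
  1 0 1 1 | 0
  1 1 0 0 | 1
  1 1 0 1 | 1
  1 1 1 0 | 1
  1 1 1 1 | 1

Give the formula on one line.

  ~b = 1111000011110000
  (c | ~b) = 1111001111110011
  (d & (c | ~b)) = 0101000101010001
  ~a = 1111111100000000
  (~b & ~a) = 1111000000000000
  ((d & (c | ~b)) & (~b & ~a)) = 0101000000000000
  (((d & (c | ~b)) & (~b & ~a)) | b) = 0101111100001111
  (~a & c) = 0011001100000000
  (b | (~a & c)) = 0011111100001111
  ((((d & (c | ~b)) & (~b & ~a)) | b) | (b | (~a & c))) = 0111111100001111

((((d & (c | ~b)) & (~b & ~a)) | b) | (b | (~a & c)))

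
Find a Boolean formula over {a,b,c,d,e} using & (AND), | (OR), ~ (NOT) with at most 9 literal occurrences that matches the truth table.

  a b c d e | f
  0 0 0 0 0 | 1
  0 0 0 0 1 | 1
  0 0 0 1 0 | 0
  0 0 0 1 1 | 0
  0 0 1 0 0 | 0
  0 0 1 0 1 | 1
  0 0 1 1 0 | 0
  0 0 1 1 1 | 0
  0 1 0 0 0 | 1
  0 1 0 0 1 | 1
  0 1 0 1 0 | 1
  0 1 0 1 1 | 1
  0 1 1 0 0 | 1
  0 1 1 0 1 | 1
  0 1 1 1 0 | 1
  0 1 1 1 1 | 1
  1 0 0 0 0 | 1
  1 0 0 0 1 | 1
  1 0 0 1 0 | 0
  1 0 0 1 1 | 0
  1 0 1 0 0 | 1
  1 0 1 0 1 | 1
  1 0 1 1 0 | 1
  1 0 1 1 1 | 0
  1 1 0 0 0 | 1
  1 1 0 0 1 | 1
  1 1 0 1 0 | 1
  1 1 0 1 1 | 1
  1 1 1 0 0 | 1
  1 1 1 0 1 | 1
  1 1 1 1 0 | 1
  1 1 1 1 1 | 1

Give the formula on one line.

  ~e = 10101010101010101010101010101010
  (a & ~e) = 00000000000000001010101010101010
  ((a & ~e) & c) = 00000000000000000000101000001010
  ~c = 11110000111100001111000011110000
  (e | ~c) = 11110101111101011111010111110101
  ~d = 11001100110011001100110011001100
  ((e | ~c) & ~d) = 11000100110001001100010011000100
  (((a & ~e) & c) | ((e | ~c) & ~d)) = 11000100110001001100111011001110
  (b | (((a & ~e) & c) | ((e | ~c) & ~d))) = 11000100111111111100111011111111

(b | (((a & ~e) & c) | ((e | ~c) & ~d)))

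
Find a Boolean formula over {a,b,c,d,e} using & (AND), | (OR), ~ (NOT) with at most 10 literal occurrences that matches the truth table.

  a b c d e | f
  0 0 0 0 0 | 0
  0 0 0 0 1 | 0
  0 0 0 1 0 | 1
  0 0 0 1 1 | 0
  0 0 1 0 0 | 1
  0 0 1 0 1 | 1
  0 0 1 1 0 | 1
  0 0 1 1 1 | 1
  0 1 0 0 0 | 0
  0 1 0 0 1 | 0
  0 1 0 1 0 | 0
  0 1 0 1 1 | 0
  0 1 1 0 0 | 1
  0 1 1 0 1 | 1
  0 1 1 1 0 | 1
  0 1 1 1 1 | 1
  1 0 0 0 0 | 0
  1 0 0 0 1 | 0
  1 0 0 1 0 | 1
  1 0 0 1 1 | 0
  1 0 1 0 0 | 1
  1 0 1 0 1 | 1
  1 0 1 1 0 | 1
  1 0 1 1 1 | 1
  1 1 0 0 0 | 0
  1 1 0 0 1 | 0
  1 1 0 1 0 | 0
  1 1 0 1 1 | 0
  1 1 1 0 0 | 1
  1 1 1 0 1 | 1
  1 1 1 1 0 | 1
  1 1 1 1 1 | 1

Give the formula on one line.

  ~b = 11111111000000001111111100000000
  ~c = 11110000111100001111000011110000
  (~b & ~c) = 11110000000000001111000000000000
  ~d = 11001100110011001100110011001100
  (~d & c) = 00001100000011000000110000001100
  ~e = 10101010101010101010101010101010
  (~e & d) = 00100010001000100010001000100010
  ((~d & c) | (~e & d)) = 00101110001011100010111000101110
  ((~b & ~c) & ((~d & c) | (~e & d))) = 00100000000000000010000000000000
  (((~b & ~c) & ((~d & c) | (~e & d))) | c) = 00101111000011110010111100001111

(((~b & ~c) & ((~d & c) | (~e & d))) | c)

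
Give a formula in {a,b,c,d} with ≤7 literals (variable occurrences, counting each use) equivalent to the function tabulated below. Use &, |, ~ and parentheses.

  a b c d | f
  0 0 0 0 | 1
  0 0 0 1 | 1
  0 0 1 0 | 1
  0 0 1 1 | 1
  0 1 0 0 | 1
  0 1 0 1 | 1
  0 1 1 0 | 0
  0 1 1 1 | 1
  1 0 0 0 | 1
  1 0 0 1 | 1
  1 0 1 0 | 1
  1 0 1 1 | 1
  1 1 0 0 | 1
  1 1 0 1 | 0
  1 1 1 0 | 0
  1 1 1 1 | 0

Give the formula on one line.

(((~c | d) & (~d | ~a)) | ~b)

  ~c = 1100110011001100
  (~c | d) = 1101110111011101
  ~d = 1010101010101010
  ~a = 1111111100000000
  (~d | ~a) = 1111111110101010
  ((~c | d) & (~d | ~a)) = 1101110110001000
  ~b = 1111000011110000
  (((~c | d) & (~d | ~a)) | ~b) = 1111110111111000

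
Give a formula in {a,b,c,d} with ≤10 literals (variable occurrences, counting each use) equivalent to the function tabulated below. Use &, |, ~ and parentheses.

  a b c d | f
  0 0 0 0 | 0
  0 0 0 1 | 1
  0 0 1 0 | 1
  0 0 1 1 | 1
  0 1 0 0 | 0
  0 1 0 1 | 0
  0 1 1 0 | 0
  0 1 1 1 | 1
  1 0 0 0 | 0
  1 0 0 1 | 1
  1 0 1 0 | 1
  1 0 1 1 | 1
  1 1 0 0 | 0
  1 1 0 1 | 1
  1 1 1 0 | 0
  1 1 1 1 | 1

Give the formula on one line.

  ~b = 1111000011110000
  (a | ~b) = 1111000011111111
  (c & b) = 0000001100000011
  ((a | ~b) | (c & b)) = 1111001111111111
  (b | c) = 0011111100111111
  (~b & (b | c)) = 0011000000110000
  (d | (~b & (b | c))) = 0111010101110101
  (((a | ~b) | (c & b)) & (d | (~b & (b | c)))) = 0111000101110101

(((a | ~b) | (c & b)) & (d | (~b & (b | c))))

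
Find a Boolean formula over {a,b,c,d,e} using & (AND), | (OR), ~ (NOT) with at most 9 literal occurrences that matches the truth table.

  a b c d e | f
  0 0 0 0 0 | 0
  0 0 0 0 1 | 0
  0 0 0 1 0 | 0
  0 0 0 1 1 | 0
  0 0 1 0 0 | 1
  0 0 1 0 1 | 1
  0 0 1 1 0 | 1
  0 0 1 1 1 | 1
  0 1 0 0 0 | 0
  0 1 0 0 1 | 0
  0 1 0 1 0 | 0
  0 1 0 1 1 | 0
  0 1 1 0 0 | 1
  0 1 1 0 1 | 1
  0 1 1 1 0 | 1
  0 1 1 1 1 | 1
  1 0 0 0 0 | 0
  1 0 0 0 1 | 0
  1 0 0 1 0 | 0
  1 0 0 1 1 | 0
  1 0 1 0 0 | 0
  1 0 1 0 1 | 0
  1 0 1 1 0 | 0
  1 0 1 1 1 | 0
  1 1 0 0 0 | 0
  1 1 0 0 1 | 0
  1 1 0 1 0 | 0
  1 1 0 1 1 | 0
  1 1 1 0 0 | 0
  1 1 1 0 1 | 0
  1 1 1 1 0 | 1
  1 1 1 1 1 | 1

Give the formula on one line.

((c | (d & ~e)) & ((~a | (b & (c & d))) & (c | e)))

  ~e = 10101010101010101010101010101010
  (d & ~e) = 00100010001000100010001000100010
  (c | (d & ~e)) = 00101111001011110010111100101111
  ~a = 11111111111111110000000000000000
  (c & d) = 00000011000000110000001100000011
  (b & (c & d)) = 00000000000000110000000000000011
  (~a | (b & (c & d))) = 11111111111111110000000000000011
  (c | e) = 01011111010111110101111101011111
  ((~a | (b & (c & d))) & (c | e)) = 01011111010111110000000000000011
  ((c | (d & ~e)) & ((~a | (b & (c & d))) & (c | e))) = 00001111000011110000000000000011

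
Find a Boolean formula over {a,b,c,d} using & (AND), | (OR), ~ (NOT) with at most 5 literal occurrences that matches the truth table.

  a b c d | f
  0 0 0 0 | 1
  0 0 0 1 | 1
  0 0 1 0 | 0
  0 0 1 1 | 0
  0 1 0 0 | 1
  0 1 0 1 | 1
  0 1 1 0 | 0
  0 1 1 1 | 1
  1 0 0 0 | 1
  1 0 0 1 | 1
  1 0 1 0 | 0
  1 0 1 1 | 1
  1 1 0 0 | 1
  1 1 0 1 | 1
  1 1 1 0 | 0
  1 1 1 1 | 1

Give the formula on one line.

(~c | (d & (a | b)))

  ~c = 1100110011001100
  (a | b) = 0000111111111111
  (d & (a | b)) = 0000010101010101
  (~c | (d & (a | b))) = 1100110111011101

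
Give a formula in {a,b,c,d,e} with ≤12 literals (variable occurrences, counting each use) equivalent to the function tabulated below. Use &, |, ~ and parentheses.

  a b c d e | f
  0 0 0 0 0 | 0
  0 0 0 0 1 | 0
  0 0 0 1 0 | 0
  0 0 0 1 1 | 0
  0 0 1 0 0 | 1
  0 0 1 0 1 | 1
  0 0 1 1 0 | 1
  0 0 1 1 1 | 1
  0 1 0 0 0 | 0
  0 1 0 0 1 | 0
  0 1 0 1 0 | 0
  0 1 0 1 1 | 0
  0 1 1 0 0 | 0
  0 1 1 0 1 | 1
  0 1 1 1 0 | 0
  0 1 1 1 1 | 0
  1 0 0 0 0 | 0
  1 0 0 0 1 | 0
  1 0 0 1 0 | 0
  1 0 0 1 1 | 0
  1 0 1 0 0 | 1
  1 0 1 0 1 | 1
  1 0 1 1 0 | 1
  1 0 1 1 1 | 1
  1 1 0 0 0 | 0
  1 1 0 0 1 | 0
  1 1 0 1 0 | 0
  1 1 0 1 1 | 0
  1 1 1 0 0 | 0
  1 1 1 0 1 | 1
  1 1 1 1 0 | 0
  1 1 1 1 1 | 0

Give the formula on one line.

  ~b = 11111111000000001111111100000000
  ~d = 11001100110011001100110011001100
  (~d & e) = 01000100010001000100010001000100
  ~a = 11111111111111110000000000000000
  ~c = 11110000111100001111000011110000
  (~a & ~c) = 11110000111100000000000000000000
  ((~a & ~c) | c) = 11111111111111110000111100001111
  ((~d & e) & ((~a & ~c) | c)) = 01000100010001000000010000000100
  (~b | ((~d & e) & ((~a & ~c) | c))) = 11111111010001001111111100000100
  (e | c) = 01011111010111110101111101011111
  ((~b | ((~d & e) & ((~a & ~c) | c))) & (e | c)) = 01011111010001000101111100000100
  (((~b | ((~d & e) & ((~a & ~c) | c))) & (e | c)) & c) = 00001111000001000000111100000100

(((~b | ((~d & e) & ((~a & ~c) | c))) & (e | c)) & c)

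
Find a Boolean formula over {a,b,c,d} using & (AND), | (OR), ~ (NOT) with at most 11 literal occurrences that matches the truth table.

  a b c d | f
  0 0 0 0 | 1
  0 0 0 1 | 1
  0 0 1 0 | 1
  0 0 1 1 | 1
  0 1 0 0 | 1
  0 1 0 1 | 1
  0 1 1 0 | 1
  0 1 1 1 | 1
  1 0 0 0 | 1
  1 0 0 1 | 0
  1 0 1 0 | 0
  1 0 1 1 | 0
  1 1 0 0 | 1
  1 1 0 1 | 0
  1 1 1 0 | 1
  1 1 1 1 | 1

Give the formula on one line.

(((~c & (~d | ~a)) | ((b | c) & ~a)) | ((a & c) & b))

  ~c = 1100110011001100
  ~d = 1010101010101010
  ~a = 1111111100000000
  (~d | ~a) = 1111111110101010
  (~c & (~d | ~a)) = 1100110010001000
  (b | c) = 0011111100111111
  ((b | c) & ~a) = 0011111100000000
  ((~c & (~d | ~a)) | ((b | c) & ~a)) = 1111111110001000
  (a & c) = 0000000000110011
  ((a & c) & b) = 0000000000000011
  (((~c & (~d | ~a)) | ((b | c) & ~a)) | ((a & c) & b)) = 1111111110001011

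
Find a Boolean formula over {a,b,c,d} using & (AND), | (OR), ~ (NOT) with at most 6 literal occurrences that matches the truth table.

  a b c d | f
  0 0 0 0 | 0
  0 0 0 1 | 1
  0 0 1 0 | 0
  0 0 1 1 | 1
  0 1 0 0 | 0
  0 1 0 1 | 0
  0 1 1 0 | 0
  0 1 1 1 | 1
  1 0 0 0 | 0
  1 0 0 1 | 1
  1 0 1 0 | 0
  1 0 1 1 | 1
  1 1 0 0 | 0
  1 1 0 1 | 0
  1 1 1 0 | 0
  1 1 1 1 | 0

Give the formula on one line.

(d & ((~a & c) | ~b))

  ~a = 1111111100000000
  (~a & c) = 0011001100000000
  ~b = 1111000011110000
  ((~a & c) | ~b) = 1111001111110000
  (d & ((~a & c) | ~b)) = 0101000101010000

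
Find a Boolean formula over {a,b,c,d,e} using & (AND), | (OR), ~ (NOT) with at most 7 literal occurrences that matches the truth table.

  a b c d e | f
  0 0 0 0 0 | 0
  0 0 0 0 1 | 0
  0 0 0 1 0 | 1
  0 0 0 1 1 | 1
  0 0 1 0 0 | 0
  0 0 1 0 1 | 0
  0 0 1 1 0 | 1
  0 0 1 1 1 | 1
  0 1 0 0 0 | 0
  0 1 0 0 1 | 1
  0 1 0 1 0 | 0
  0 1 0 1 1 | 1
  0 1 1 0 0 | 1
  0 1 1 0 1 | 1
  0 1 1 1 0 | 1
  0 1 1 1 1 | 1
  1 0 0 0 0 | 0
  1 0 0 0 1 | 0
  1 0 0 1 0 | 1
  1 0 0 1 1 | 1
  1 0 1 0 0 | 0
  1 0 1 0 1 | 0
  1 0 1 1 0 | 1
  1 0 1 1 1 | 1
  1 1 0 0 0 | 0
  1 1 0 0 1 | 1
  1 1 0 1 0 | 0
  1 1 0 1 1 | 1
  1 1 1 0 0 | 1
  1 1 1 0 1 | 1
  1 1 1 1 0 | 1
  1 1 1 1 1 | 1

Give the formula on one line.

  (d | b) = 00110011111111110011001111111111
  ~b = 11111111000000001111111100000000
  ((d | b) & ~b) = 00110011000000000011001100000000
  (e | c) = 01011111010111110101111101011111
  ((e | c) & b) = 00000000010111110000000001011111
  (((d | b) & ~b) | ((e | c) & b)) = 00110011010111110011001101011111

(((d | b) & ~b) | ((e | c) & b))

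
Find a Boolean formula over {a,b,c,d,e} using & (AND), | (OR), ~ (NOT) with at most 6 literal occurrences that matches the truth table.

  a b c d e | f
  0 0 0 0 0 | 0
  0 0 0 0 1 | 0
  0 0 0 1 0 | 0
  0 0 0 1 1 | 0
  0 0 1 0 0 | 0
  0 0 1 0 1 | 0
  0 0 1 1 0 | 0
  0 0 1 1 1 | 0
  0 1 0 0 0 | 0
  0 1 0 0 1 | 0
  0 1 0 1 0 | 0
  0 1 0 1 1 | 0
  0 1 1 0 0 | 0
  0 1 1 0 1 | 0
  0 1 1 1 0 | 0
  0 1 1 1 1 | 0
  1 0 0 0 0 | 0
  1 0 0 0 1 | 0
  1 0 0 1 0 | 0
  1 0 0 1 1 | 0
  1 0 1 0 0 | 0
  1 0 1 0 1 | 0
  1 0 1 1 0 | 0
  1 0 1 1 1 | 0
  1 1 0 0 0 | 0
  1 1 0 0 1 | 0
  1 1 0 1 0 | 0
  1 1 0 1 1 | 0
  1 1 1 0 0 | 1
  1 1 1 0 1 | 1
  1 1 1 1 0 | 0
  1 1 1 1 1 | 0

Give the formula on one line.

  (c & a) = 00000000000000000000111100001111
  ~d = 11001100110011001100110011001100
  ~c = 11110000111100001111000011110000
  (b | ~c) = 11110000111111111111000011111111
  (~d & (b | ~c)) = 11000000110011001100000011001100
  ~a = 11111111111111110000000000000000
  ((~d & (b | ~c)) | ~a) = 11111111111111111100000011001100
  ((c & a) & ((~d & (b | ~c)) | ~a)) = 00000000000000000000000000001100

((c & a) & ((~d & (b | ~c)) | ~a))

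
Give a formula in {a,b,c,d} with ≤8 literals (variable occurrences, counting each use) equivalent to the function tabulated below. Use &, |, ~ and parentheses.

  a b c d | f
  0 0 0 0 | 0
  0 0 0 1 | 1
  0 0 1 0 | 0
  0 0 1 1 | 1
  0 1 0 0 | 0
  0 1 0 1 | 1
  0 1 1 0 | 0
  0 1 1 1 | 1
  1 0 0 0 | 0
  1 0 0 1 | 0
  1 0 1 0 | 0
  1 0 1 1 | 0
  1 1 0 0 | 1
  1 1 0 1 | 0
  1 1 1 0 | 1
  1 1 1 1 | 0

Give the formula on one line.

((d & ~a) | ((~d | (b & ~a)) & (a & b)))

  ~a = 1111111100000000
  (d & ~a) = 0101010100000000
  ~d = 1010101010101010
  (b & ~a) = 0000111100000000
  (~d | (b & ~a)) = 1010111110101010
  (a & b) = 0000000000001111
  ((~d | (b & ~a)) & (a & b)) = 0000000000001010
  ((d & ~a) | ((~d | (b & ~a)) & (a & b))) = 0101010100001010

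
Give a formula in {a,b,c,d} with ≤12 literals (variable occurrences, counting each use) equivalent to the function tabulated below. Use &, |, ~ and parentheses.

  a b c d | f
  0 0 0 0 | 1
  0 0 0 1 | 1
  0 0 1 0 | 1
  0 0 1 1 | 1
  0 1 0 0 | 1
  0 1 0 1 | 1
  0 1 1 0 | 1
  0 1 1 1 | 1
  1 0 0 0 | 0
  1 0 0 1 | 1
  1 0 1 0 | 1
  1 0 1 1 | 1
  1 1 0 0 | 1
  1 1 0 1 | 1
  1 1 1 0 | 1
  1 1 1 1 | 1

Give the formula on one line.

  (c | d) = 0111011101110111
  ~a = 1111111100000000
  (~a | b) = 1111111100001111
  ((c | d) | (~a | b)) = 1111111101111111
  (a & ((c | d) | (~a | b))) = 0000000001111111
  ~d = 1010101010101010
  (~a & ~d) = 1010101000000000
  (d | b) = 0101111101011111
  ((~a & ~d) | (d | b)) = 1111111101011111
  ((a & ((c | d) | (~a | b))) | ((~a & ~d) | (d | b))) = 1111111101111111

((a & ((c | d) | (~a | b))) | ((~a & ~d) | (d | b)))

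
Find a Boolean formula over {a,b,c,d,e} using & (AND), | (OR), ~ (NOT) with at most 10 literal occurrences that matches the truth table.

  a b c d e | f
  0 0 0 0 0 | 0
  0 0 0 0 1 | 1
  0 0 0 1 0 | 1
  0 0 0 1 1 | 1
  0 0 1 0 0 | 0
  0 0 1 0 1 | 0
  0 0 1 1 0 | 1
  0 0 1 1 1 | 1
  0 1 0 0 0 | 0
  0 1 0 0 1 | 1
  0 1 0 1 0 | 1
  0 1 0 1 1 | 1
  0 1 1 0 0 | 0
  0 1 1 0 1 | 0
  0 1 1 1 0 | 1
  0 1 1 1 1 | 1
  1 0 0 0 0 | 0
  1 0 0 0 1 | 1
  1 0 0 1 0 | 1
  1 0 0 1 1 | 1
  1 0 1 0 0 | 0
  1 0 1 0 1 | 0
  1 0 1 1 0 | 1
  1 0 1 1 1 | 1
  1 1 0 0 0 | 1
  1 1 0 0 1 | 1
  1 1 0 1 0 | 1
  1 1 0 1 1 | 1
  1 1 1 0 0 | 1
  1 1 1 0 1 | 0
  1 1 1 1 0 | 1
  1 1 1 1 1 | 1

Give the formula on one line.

(((a | (e & ~b)) & (~e & b)) | (d | (e & ~c)))

  ~b = 11111111000000001111111100000000
  (e & ~b) = 01010101000000000101010100000000
  (a | (e & ~b)) = 01010101000000001111111111111111
  ~e = 10101010101010101010101010101010
  (~e & b) = 00000000101010100000000010101010
  ((a | (e & ~b)) & (~e & b)) = 00000000000000000000000010101010
  ~c = 11110000111100001111000011110000
  (e & ~c) = 01010000010100000101000001010000
  (d | (e & ~c)) = 01110011011100110111001101110011
  (((a | (e & ~b)) & (~e & b)) | (d | (e & ~c))) = 01110011011100110111001111111011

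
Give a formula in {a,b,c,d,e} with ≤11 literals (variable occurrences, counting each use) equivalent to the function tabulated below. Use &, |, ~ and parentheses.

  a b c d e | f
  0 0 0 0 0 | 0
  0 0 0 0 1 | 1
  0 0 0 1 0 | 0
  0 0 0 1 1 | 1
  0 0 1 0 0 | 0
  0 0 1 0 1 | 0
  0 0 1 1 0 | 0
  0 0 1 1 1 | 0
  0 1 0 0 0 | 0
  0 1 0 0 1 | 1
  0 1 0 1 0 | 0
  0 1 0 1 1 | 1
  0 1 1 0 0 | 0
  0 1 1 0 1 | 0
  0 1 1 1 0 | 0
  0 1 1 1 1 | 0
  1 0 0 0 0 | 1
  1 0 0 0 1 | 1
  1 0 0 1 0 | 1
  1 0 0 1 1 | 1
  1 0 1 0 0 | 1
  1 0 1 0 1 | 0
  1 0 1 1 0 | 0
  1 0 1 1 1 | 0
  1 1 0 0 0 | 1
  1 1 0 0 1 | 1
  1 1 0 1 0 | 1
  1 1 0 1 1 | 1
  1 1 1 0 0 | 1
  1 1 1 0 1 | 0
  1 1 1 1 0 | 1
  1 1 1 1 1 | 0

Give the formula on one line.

((~c & e) | ((a & ((~c | ~d) | (~a | b))) & (~e | ~a)))

  ~c = 11110000111100001111000011110000
  (~c & e) = 01010000010100000101000001010000
  ~d = 11001100110011001100110011001100
  (~c | ~d) = 11111100111111001111110011111100
  ~a = 11111111111111110000000000000000
  (~a | b) = 11111111111111110000000011111111
  ((~c | ~d) | (~a | b)) = 11111111111111111111110011111111
  (a & ((~c | ~d) | (~a | b))) = 00000000000000001111110011111111
  ~e = 10101010101010101010101010101010
  (~e | ~a) = 11111111111111111010101010101010
  ((a & ((~c | ~d) | (~a | b))) & (~e | ~a)) = 00000000000000001010100010101010
  ((~c & e) | ((a & ((~c | ~d) | (~a | b))) & (~e | ~a))) = 01010000010100001111100011111010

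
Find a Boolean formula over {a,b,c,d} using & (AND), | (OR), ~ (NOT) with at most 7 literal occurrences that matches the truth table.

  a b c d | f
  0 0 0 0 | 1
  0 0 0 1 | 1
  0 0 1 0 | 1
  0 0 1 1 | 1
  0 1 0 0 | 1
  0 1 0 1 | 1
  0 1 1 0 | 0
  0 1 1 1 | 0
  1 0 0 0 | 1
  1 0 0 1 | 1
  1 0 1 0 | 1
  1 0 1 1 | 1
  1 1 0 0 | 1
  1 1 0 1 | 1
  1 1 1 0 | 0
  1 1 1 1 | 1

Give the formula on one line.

((~c | ~b) | (a & d))

  ~c = 1100110011001100
  ~b = 1111000011110000
  (~c | ~b) = 1111110011111100
  (a & d) = 0000000001010101
  ((~c | ~b) | (a & d)) = 1111110011111101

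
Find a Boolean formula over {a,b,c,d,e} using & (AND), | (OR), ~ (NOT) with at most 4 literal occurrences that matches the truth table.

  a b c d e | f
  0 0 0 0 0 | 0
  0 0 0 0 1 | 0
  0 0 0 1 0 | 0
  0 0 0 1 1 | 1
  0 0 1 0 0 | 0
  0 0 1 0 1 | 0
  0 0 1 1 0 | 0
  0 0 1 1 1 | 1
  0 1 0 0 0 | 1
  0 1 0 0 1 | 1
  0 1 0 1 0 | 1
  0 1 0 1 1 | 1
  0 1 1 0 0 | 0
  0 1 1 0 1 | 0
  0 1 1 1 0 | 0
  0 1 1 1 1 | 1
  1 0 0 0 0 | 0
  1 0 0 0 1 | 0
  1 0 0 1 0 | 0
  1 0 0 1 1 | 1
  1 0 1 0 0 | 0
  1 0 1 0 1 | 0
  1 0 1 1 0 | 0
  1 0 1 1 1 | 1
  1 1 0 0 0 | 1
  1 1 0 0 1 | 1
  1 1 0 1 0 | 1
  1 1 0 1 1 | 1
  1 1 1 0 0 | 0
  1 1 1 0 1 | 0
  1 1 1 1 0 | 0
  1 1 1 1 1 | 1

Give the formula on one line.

  ~c = 11110000111100001111000011110000
  (b & ~c) = 00000000111100000000000011110000
  (e & d) = 00010001000100010001000100010001
  ((b & ~c) | (e & d)) = 00010001111100010001000111110001

((b & ~c) | (e & d))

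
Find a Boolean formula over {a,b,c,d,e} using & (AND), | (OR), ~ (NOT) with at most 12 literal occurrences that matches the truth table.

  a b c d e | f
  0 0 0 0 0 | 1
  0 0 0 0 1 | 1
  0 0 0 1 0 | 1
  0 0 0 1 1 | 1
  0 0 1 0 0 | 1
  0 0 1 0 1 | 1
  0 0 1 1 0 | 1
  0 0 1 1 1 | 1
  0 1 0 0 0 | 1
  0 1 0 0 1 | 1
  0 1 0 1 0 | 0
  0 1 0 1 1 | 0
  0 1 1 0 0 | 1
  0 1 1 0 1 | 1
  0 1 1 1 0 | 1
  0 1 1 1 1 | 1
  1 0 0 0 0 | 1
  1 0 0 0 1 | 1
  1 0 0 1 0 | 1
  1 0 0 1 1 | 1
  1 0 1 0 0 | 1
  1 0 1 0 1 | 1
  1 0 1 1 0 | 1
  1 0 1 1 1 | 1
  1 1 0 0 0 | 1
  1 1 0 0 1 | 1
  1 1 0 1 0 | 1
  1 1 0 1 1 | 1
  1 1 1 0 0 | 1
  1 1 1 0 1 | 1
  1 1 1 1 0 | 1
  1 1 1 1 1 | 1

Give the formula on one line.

  ~d = 11001100110011001100110011001100
  (d | c) = 00111111001111110011111100111111
  (~d & (d | c)) = 00001100000011000000110000001100
  ((~d & (d | c)) | b) = 00001100111111110000110011111111
  (a | c) = 00001111000011111111111111111111
  (((~d & (d | c)) | b) & (a | c)) = 00001100000011110000110011111111
  ~b = 11111111000000001111111100000000
  (a | ~b) = 11111111000000001111111111111111
  ((a | ~b) | ~d) = 11111111110011001111111111111111
  ((((~d & (d | c)) | b) & (a | c)) | ((a | ~b) | ~d)) = 11111111110011111111111111111111

((((~d & (d | c)) | b) & (a | c)) | ((a | ~b) | ~d))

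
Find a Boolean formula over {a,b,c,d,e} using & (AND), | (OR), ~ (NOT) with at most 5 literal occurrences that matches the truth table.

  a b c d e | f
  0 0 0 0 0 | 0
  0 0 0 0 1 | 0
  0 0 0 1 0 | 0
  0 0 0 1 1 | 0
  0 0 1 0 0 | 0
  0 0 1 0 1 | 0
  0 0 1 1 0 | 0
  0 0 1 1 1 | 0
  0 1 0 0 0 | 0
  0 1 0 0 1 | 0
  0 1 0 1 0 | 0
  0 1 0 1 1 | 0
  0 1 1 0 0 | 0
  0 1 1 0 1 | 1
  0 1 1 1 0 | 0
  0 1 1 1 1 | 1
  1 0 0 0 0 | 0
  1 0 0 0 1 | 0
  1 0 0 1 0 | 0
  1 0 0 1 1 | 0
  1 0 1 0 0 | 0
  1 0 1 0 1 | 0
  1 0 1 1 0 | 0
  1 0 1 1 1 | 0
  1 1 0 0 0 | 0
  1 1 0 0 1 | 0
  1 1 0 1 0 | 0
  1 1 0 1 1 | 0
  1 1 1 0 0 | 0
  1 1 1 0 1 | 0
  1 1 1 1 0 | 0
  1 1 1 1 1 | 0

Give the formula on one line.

((e & (~a & c)) & (c & b))

  ~a = 11111111111111110000000000000000
  (~a & c) = 00001111000011110000000000000000
  (e & (~a & c)) = 00000101000001010000000000000000
  (c & b) = 00000000000011110000000000001111
  ((e & (~a & c)) & (c & b)) = 00000000000001010000000000000000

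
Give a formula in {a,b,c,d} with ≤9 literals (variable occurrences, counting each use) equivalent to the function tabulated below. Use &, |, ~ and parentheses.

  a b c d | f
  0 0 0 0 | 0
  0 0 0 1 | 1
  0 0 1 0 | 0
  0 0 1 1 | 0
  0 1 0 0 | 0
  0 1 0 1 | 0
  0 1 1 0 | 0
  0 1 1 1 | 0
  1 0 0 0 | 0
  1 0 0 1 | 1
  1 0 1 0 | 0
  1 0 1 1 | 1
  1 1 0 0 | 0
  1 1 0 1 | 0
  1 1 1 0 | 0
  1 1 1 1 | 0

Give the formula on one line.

(((d | b) & ~b) & ((d & a) | ~c))

  (d | b) = 0101111101011111
  ~b = 1111000011110000
  ((d | b) & ~b) = 0101000001010000
  (d & a) = 0000000001010101
  ~c = 1100110011001100
  ((d & a) | ~c) = 1100110011011101
  (((d | b) & ~b) & ((d & a) | ~c)) = 0100000001010000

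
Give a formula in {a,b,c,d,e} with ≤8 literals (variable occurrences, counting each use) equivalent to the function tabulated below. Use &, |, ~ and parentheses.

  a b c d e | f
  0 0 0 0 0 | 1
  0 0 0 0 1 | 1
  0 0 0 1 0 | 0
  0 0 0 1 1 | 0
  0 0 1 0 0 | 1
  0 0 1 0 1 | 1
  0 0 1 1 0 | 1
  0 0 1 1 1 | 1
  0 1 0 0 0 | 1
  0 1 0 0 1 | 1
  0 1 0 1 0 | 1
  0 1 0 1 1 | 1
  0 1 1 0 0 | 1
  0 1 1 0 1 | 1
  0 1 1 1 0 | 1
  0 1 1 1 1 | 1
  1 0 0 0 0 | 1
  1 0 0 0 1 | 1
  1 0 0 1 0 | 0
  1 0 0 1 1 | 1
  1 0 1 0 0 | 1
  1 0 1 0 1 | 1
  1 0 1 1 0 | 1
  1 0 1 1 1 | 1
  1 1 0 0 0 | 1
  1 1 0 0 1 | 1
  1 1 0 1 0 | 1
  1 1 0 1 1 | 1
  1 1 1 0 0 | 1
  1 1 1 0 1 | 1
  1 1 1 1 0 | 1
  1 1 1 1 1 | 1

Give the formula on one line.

  ~d = 11001100110011001100110011001100
  (c | ~d) = 11001111110011111100111111001111
  (e & a) = 00000000000000000101010101010101
  (b | (e & a)) = 00000000111111110101010111111111
  ((c | ~d) | (b | (e & a))) = 11001111111111111101111111111111

((c | ~d) | (b | (e & a)))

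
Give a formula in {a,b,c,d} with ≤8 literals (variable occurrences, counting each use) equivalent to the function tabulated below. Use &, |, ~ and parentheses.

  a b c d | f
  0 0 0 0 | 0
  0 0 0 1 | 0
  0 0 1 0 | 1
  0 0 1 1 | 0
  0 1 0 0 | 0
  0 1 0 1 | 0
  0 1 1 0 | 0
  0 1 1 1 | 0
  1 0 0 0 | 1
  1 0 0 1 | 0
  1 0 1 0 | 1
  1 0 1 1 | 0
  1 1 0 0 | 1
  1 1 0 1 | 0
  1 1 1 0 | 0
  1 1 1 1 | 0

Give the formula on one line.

(((a | (~d & ((~b | ~c) & c))) & ~d) & (~b | ~c))

  ~d = 1010101010101010
  ~b = 1111000011110000
  ~c = 1100110011001100
  (~b | ~c) = 1111110011111100
  ((~b | ~c) & c) = 0011000000110000
  (~d & ((~b | ~c) & c)) = 0010000000100000
  (a | (~d & ((~b | ~c) & c))) = 0010000011111111
  ((a | (~d & ((~b | ~c) & c))) & ~d) = 0010000010101010
  (((a | (~d & ((~b | ~c) & c))) & ~d) & (~b | ~c)) = 0010000010101000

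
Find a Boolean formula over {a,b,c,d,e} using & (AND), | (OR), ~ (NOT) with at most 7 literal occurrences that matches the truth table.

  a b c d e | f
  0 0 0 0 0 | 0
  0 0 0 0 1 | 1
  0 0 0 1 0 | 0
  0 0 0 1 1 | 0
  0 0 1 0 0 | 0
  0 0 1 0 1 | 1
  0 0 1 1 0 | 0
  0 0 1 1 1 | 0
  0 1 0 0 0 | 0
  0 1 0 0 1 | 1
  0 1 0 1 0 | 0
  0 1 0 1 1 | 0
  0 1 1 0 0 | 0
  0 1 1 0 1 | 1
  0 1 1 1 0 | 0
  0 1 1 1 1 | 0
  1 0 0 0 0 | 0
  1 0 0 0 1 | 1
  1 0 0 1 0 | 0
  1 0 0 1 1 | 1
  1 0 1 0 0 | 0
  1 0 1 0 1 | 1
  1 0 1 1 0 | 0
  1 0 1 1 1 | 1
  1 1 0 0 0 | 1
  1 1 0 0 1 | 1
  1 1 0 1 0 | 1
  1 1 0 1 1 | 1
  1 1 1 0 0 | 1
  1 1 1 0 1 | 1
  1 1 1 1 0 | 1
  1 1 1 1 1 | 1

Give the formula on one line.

  (a & b) = 00000000000000000000000011111111
  ((a & b) | e) = 01010101010101010101010111111111
  ~d = 11001100110011001100110011001100
  (~d | a) = 11001100110011001111111111111111
  (((a & b) | e) & (~d | a)) = 01000100010001000101010111111111

(((a & b) | e) & (~d | a))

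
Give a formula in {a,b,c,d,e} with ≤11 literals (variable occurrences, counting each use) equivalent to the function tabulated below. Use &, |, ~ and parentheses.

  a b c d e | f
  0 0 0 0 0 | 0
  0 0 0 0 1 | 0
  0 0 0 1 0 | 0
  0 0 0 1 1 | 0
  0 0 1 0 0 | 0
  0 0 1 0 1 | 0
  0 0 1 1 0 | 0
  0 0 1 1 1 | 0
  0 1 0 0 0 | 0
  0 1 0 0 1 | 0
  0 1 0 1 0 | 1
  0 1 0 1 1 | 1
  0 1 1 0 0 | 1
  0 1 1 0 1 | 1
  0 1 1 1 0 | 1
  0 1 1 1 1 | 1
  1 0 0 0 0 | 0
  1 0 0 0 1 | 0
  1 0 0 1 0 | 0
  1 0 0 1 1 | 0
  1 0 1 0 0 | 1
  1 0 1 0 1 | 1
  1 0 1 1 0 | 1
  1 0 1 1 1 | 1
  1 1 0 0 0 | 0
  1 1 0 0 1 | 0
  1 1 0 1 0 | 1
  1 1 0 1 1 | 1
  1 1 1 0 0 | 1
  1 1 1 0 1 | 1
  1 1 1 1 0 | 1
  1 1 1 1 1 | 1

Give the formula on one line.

((((b & (~d & c)) | d) | c) & (b | (a & c)))

  ~d = 11001100110011001100110011001100
  (~d & c) = 00001100000011000000110000001100
  (b & (~d & c)) = 00000000000011000000000000001100
  ((b & (~d & c)) | d) = 00110011001111110011001100111111
  (((b & (~d & c)) | d) | c) = 00111111001111110011111100111111
  (a & c) = 00000000000000000000111100001111
  (b | (a & c)) = 00000000111111110000111111111111
  ((((b & (~d & c)) | d) | c) & (b | (a & c))) = 00000000001111110000111100111111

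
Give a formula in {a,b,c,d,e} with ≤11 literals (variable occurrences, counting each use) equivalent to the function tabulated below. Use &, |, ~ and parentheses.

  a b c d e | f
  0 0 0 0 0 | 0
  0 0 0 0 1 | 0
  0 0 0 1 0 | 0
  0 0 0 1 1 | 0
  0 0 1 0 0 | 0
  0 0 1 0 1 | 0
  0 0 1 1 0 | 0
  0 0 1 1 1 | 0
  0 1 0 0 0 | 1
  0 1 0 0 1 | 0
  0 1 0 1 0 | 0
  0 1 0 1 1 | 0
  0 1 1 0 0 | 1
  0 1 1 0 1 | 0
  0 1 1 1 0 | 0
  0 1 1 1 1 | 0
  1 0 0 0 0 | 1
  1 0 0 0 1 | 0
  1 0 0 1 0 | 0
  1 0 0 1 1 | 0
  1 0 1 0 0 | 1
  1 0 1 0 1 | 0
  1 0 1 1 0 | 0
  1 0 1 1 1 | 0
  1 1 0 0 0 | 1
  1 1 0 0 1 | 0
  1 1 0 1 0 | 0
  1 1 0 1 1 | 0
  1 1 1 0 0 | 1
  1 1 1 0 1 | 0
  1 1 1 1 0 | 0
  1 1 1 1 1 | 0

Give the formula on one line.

(((~a & (a | b)) | ((~b | ~e) & a)) & (~e & ~d))

  ~a = 11111111111111110000000000000000
  (a | b) = 00000000111111111111111111111111
  (~a & (a | b)) = 00000000111111110000000000000000
  ~b = 11111111000000001111111100000000
  ~e = 10101010101010101010101010101010
  (~b | ~e) = 11111111101010101111111110101010
  ((~b | ~e) & a) = 00000000000000001111111110101010
  ((~a & (a | b)) | ((~b | ~e) & a)) = 00000000111111111111111110101010
  ~d = 11001100110011001100110011001100
  (~e & ~d) = 10001000100010001000100010001000
  (((~a & (a | b)) | ((~b | ~e) & a)) & (~e & ~d)) = 00000000100010001000100010001000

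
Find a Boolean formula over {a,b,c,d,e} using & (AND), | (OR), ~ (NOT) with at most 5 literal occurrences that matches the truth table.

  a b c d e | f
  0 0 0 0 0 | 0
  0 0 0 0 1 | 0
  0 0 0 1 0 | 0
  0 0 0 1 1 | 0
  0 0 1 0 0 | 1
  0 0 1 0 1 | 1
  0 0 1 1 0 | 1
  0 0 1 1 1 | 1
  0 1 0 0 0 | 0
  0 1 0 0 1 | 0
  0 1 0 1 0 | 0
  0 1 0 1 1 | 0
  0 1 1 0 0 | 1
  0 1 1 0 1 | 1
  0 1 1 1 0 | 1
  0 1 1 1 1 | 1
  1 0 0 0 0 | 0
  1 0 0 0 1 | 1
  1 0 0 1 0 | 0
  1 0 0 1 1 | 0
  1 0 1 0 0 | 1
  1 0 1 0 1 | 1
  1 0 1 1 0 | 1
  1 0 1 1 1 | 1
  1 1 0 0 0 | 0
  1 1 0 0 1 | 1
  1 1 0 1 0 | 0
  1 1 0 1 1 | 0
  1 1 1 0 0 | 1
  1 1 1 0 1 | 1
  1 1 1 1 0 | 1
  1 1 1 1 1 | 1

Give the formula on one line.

(c | (a & (e & ~d)))

  ~d = 11001100110011001100110011001100
  (e & ~d) = 01000100010001000100010001000100
  (a & (e & ~d)) = 00000000000000000100010001000100
  (c | (a & (e & ~d))) = 00001111000011110100111101001111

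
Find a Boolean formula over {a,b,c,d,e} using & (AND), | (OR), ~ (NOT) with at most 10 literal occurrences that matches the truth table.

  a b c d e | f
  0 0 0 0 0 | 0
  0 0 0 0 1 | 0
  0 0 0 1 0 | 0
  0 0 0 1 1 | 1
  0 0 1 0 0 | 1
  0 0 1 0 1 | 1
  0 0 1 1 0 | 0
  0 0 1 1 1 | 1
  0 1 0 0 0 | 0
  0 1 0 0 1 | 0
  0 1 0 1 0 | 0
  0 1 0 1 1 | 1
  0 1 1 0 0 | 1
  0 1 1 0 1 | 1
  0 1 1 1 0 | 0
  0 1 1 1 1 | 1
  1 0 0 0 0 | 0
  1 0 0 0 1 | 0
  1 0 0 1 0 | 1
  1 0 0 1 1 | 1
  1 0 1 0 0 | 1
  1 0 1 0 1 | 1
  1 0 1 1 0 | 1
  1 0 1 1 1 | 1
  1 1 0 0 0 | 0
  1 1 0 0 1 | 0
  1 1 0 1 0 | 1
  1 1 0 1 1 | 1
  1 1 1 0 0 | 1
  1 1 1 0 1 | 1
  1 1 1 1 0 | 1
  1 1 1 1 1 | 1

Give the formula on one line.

  (d | c) = 00111111001111110011111100111111
  ~d = 11001100110011001100110011001100
  ~a = 11111111111111110000000000000000
  (b | ~a) = 11111111111111110000000011111111
  (e & (b | ~a)) = 01010101010101010000000001010101
  (~d | (e & (b | ~a))) = 11011101110111011100110011011101
  (a | (~d | (e & (b | ~a)))) = 11011101110111011111111111111111
  ((d | c) & (a | (~d | (e & (b | ~a))))) = 00011101000111010011111100111111

((d | c) & (a | (~d | (e & (b | ~a)))))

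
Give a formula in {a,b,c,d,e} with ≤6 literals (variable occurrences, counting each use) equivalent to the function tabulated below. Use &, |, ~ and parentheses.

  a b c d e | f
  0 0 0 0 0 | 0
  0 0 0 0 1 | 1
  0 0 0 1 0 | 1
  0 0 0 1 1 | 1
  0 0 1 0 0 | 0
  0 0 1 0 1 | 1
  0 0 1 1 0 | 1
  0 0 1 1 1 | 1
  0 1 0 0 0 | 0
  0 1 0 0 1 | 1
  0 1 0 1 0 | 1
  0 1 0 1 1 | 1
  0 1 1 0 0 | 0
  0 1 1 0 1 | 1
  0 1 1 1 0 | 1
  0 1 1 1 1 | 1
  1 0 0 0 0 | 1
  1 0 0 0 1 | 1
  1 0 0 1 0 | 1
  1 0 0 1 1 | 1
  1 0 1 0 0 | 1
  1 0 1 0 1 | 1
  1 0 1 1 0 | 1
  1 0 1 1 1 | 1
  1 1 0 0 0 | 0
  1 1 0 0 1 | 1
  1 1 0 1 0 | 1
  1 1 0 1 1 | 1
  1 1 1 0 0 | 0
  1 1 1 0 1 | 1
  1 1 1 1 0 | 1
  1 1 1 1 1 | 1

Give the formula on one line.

  ~b = 11111111000000001111111100000000
  (~b & a) = 00000000000000001111111100000000
  (d | e) = 01110111011101110111011101110111
  ((~b & a) | (d | e)) = 01110111011101111111111101110111

((~b & a) | (d | e))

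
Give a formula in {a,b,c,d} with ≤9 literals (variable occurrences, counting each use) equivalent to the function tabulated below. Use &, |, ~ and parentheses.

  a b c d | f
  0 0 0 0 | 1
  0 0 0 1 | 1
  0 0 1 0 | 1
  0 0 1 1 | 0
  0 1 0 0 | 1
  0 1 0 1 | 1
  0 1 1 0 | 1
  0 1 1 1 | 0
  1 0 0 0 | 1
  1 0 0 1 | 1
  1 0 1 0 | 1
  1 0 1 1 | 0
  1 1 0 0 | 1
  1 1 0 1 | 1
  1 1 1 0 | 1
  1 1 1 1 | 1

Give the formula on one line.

((((d & (~a & ~b)) | c) & (b & a)) | (~d | ~c))

  ~a = 1111111100000000
  ~b = 1111000011110000
  (~a & ~b) = 1111000000000000
  (d & (~a & ~b)) = 0101000000000000
  ((d & (~a & ~b)) | c) = 0111001100110011
  (b & a) = 0000000000001111
  (((d & (~a & ~b)) | c) & (b & a)) = 0000000000000011
  ~d = 1010101010101010
  ~c = 1100110011001100
  (~d | ~c) = 1110111011101110
  ((((d & (~a & ~b)) | c) & (b & a)) | (~d | ~c)) = 1110111011101111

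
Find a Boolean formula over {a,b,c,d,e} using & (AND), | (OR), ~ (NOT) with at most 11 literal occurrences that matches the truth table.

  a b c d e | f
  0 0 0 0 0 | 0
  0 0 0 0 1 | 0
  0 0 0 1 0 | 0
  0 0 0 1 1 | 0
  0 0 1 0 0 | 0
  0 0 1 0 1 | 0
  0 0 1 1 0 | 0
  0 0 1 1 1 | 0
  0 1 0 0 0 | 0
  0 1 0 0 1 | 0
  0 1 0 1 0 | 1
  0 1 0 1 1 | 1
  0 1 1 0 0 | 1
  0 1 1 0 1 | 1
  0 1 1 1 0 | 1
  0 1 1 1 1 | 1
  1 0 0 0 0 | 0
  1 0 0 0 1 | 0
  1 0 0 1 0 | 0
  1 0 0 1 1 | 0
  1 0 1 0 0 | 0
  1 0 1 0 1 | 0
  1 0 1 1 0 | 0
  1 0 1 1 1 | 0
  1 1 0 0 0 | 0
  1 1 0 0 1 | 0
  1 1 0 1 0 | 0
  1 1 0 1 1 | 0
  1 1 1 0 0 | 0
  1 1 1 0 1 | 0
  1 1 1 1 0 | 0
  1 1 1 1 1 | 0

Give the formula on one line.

(b & ((c | ((~c & (a & (~d | b))) | (d | ~b))) & ~a))

  ~c = 11110000111100001111000011110000
  ~d = 11001100110011001100110011001100
  (~d | b) = 11001100111111111100110011111111
  (a & (~d | b)) = 00000000000000001100110011111111
  (~c & (a & (~d | b))) = 00000000000000001100000011110000
  ~b = 11111111000000001111111100000000
  (d | ~b) = 11111111001100111111111100110011
  ((~c & (a & (~d | b))) | (d | ~b)) = 11111111001100111111111111110011
  (c | ((~c & (a & (~d | b))) | (d | ~b))) = 11111111001111111111111111111111
  ~a = 11111111111111110000000000000000
  ((c | ((~c & (a & (~d | b))) | (d | ~b))) & ~a) = 11111111001111110000000000000000
  (b & ((c | ((~c & (a & (~d | b))) | (d | ~b))) & ~a)) = 00000000001111110000000000000000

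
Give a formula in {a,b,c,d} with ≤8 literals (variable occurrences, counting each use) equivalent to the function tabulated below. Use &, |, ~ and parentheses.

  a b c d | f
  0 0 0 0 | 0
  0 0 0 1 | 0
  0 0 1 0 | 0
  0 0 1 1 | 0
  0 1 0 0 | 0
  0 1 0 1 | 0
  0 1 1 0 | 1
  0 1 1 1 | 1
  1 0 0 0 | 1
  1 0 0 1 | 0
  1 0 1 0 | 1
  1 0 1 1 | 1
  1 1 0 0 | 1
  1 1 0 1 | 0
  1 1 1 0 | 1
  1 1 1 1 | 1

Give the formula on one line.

(((b & c) | a) & ((c | ~d) | ~a))

  (b & c) = 0000001100000011
  ((b & c) | a) = 0000001111111111
  ~d = 1010101010101010
  (c | ~d) = 1011101110111011
  ~a = 1111111100000000
  ((c | ~d) | ~a) = 1111111110111011
  (((b & c) | a) & ((c | ~d) | ~a)) = 0000001110111011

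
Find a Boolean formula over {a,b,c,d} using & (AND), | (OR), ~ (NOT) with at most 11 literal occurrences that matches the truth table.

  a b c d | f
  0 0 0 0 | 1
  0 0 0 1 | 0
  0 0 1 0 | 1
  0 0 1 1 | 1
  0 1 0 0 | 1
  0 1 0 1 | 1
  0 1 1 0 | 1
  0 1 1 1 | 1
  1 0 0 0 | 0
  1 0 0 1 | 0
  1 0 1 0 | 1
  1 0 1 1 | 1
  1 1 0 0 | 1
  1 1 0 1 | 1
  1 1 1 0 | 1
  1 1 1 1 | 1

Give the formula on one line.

(((c | ~a) & ~d) | ((c & ((a | c) & ~b)) | b))

  ~a = 1111111100000000
  (c | ~a) = 1111111100110011
  ~d = 1010101010101010
  ((c | ~a) & ~d) = 1010101000100010
  (a | c) = 0011001111111111
  ~b = 1111000011110000
  ((a | c) & ~b) = 0011000011110000
  (c & ((a | c) & ~b)) = 0011000000110000
  ((c & ((a | c) & ~b)) | b) = 0011111100111111
  (((c | ~a) & ~d) | ((c & ((a | c) & ~b)) | b)) = 1011111100111111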